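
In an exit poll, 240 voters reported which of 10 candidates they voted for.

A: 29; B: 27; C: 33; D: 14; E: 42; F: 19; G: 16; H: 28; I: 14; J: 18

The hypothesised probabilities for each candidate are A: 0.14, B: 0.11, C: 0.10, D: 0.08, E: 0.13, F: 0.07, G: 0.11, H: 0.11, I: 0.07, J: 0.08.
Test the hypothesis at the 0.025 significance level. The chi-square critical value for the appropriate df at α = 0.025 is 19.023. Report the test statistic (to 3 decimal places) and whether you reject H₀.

14.189; do not reject

Expected counts E_i = n·p_i: 240×0.14 = 33.6, 240×0.11 = 26.4, 240×0.10 = 24, 240×0.08 = 19.2, 240×0.13 = 31.2, 240×0.07 = 16.8, 240×0.11 = 26.4, 240×0.11 = 26.4, 240×0.07 = 16.8, 240×0.08 = 19.2.
A: (29 − 33.6)²/33.6 = 21.16/33.6 = 0.6298
B: (27 − 26.4)²/26.4 = 0.36/26.4 = 0.0136
C: (33 − 24)²/24 = 81/24 = 3.3750
D: (14 − 19.2)²/19.2 = 27.04/19.2 = 1.4083
E: (42 − 31.2)²/31.2 = 116.64/31.2 = 3.7385
F: (19 − 16.8)²/16.8 = 4.84/16.8 = 0.2881
G: (16 − 26.4)²/26.4 = 108.16/26.4 = 4.0970
H: (28 − 26.4)²/26.4 = 2.56/26.4 = 0.0970
I: (14 − 16.8)²/16.8 = 7.84/16.8 = 0.4667
J: (18 − 19.2)²/19.2 = 1.44/19.2 = 0.0750
Sum = 14.189
df = 9. Since 14.189 < 19.023, we do not reject H₀.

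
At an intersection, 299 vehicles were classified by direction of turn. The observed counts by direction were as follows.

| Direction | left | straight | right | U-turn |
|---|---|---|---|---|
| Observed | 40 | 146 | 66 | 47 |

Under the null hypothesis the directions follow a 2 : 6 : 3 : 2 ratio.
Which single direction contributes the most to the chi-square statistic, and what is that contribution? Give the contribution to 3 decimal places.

left, 0.783

Ratio total = 13. Expected counts: 299×2/13 = 46, 299×6/13 = 138, 299×3/13 = 69, 299×2/13 = 46.
left: (40 − 46)²/46 = 36/46 = 0.7826
straight: (146 − 138)²/138 = 64/138 = 0.4638
right: (66 − 69)²/69 = 9/69 = 0.1304
U-turn: (47 − 46)²/46 = 1/46 = 0.0217
The largest term is for left: 0.783.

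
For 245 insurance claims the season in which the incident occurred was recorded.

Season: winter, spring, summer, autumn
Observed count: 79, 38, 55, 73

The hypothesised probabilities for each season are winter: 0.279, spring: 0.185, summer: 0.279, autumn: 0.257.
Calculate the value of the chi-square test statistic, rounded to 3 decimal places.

Expected counts E_i = n·p_i: 245×0.279 = 68.355, 245×0.185 = 45.325, 245×0.279 = 68.355, 245×0.257 = 62.965.
cat         O        E   (O−E)²/E
winter     79   68.355     1.6578
spring     38   45.325     1.1838
summer     55   68.355     2.6093
autumn     73   62.965     1.5993
Sum = 7.050

7.050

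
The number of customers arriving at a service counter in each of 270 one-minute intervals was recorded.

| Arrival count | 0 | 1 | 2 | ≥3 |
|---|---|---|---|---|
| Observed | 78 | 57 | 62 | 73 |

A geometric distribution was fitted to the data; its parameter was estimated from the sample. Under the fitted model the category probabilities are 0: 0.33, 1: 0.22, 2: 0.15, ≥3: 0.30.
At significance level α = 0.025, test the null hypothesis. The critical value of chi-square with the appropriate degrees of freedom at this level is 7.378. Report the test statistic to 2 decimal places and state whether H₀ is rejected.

Expected counts E_i = n·p_i: 270×0.33 = 89.1, 270×0.22 = 59.4, 270×0.15 = 40.5, 270×0.30 = 81.
0: (78 − 89.1)²/89.1 = 123.21/89.1 = 1.383
1: (57 − 59.4)²/59.4 = 5.76/59.4 = 0.097
2: (62 − 40.5)²/40.5 = 462.25/40.5 = 11.414
≥3: (73 − 81)²/81 = 64/81 = 0.790
Sum = 13.68
df = 2. Since 13.68 > 7.378, we reject H₀.

13.68; reject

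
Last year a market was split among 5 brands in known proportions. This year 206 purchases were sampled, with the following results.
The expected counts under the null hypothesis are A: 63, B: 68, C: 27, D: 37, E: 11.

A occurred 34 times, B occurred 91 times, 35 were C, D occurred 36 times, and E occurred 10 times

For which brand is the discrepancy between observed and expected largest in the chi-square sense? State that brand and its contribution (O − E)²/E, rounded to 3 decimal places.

A, 13.349

χ² = (34−63)²/63 + (91−68)²/68 + (35−27)²/27 + (36−37)²/37 + (10−11)²/11
   = 13.3492 + 7.7794 + 2.3704 + 0.0270 + 0.0909
The largest term is for A: 13.349.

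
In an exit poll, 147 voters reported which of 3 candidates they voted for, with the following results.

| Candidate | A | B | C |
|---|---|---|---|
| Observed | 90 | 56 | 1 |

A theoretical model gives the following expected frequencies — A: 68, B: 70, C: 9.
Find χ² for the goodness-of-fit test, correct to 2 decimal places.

17.03

A: (90 − 68)²/68 = 484/68 = 7.118
B: (56 − 70)²/70 = 196/70 = 2.800
C: (1 − 9)²/9 = 64/9 = 7.111
Sum = 17.03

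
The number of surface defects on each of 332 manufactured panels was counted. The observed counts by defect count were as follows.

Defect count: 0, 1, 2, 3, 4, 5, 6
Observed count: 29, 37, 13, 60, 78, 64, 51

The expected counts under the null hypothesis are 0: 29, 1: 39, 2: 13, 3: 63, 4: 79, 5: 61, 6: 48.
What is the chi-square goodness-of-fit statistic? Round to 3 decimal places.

χ² = (29−29)²/29 + (37−39)²/39 + (13−13)²/13 + (60−63)²/63 + (78−79)²/79 + (64−61)²/61 + (51−48)²/48
   = 0.0000 + 0.1026 + 0.0000 + 0.1429 + 0.0127 + 0.1475 + 0.1875
Sum = 0.593

0.593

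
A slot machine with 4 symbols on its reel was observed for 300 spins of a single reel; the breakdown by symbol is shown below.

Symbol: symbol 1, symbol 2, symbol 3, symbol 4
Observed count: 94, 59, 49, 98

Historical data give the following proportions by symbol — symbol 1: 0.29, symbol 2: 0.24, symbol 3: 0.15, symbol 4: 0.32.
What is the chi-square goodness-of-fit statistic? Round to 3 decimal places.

3.308

Expected counts E_i = n·p_i: 300×0.29 = 87, 300×0.24 = 72, 300×0.15 = 45, 300×0.32 = 96.
cat           O        E   (O−E)²/E
symbol 1     94       87     0.5632
symbol 2     59       72     2.3472
symbol 3     49       45     0.3556
symbol 4     98       96     0.0417
Sum = 3.308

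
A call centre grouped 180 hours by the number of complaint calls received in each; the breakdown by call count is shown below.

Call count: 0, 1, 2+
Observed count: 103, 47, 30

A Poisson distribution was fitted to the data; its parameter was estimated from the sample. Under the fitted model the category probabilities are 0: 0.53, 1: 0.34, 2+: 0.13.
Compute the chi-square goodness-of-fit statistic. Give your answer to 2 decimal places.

5.76

Expected counts E_i = n·p_i: 180×0.53 = 95.4, 180×0.34 = 61.2, 180×0.13 = 23.4.
0: (103 − 95.4)²/95.4 = 57.76/95.4 = 0.605
1: (47 − 61.2)²/61.2 = 201.64/61.2 = 3.295
2+: (30 − 23.4)²/23.4 = 43.56/23.4 = 1.862
Sum = 5.76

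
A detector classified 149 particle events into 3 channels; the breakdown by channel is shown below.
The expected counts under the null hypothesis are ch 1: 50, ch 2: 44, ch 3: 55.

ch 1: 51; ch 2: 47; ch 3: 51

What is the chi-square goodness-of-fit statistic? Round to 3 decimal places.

0.515

cat         O        E   (O−E)²/E
ch 1       51       50     0.0200
ch 2       47       44     0.2045
ch 3       51       55     0.2909
Sum = 0.515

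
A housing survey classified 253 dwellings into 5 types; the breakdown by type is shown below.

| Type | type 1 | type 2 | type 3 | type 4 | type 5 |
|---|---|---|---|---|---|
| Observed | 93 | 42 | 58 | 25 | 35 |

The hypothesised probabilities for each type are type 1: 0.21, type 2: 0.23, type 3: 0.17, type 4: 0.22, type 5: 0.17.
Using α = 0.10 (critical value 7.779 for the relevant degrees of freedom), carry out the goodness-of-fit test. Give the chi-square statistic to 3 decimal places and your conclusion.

58.029; reject

Expected counts E_i = n·p_i: 253×0.21 = 53.13, 253×0.23 = 58.19, 253×0.17 = 43.01, 253×0.22 = 55.66, 253×0.17 = 43.01.
cat         O        E   (O−E)²/E
type 1     93    53.13    29.9194
type 2     42    58.19     4.5045
type 3     58    43.01     5.2244
type 4     25    55.66    16.8889
type 5     35    43.01     1.4917
Sum = 58.029
df = 4. Since 58.029 > 7.779, we reject H₀.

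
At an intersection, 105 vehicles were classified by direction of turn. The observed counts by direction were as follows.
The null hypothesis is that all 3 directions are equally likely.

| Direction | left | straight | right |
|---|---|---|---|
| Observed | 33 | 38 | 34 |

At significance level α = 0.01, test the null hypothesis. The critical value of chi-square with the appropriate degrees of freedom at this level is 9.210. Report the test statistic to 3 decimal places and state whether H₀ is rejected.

Expected count for each of the 3 categories: 105/3 = 35.
χ² = (33−35)²/35 + (38−35)²/35 + (34−35)²/35
   = 0.1143 + 0.2571 + 0.0286
Sum = 0.400
df = 2. Since 0.400 < 9.210, we do not reject H₀.

0.400; do not reject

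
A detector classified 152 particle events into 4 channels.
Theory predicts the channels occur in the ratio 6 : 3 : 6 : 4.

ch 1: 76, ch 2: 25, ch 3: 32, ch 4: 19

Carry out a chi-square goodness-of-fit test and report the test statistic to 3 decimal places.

Ratio total = 19. Expected counts: 152×6/19 = 48, 152×3/19 = 24, 152×6/19 = 48, 152×4/19 = 32.
ch 1: (76 − 48)²/48 = 784/48 = 16.3333
ch 2: (25 − 24)²/24 = 1/24 = 0.0417
ch 3: (32 − 48)²/48 = 256/48 = 5.3333
ch 4: (19 − 32)²/32 = 169/32 = 5.2813
Sum = 26.990

26.990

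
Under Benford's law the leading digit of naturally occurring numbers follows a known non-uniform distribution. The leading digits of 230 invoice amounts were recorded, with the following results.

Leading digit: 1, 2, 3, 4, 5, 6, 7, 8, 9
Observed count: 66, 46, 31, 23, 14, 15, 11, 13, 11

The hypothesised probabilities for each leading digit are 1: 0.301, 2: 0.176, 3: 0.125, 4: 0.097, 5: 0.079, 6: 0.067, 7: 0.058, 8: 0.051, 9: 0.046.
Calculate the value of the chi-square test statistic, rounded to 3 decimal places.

Expected counts E_i = n·p_i: 230×0.301 = 69.23, 230×0.176 = 40.48, 230×0.125 = 28.75, 230×0.097 = 22.31, 230×0.079 = 18.17, 230×0.067 = 15.41, 230×0.058 = 13.34, 230×0.051 = 11.73, 230×0.046 = 10.58.
1: (66 − 69.23)²/69.23 = 10.4329/69.23 = 0.1507
2: (46 − 40.48)²/40.48 = 30.4704/40.48 = 0.7527
3: (31 − 28.75)²/28.75 = 5.0625/28.75 = 0.1761
4: (23 − 22.31)²/22.31 = 0.4761/22.31 = 0.0213
5: (14 − 18.17)²/18.17 = 17.3889/18.17 = 0.9570
6: (15 − 15.41)²/15.41 = 0.1681/15.41 = 0.0109
7: (11 − 13.34)²/13.34 = 5.4756/13.34 = 0.4105
8: (13 − 11.73)²/11.73 = 1.6129/11.73 = 0.1375
9: (11 − 10.58)²/10.58 = 0.1764/10.58 = 0.0167
Sum = 2.633

2.633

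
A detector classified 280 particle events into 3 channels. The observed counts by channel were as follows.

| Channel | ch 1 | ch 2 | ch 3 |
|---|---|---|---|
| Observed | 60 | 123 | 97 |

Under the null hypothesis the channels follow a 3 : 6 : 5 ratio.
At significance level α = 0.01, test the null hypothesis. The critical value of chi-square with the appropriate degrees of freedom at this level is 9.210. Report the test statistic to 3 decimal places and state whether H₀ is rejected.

0.165; do not reject

Ratio total = 14. Expected counts: 280×3/14 = 60, 280×6/14 = 120, 280×5/14 = 100.
χ² = (60−60)²/60 + (123−120)²/120 + (97−100)²/100
   = 0.0000 + 0.0750 + 0.0900
Sum = 0.165
df = 2. Since 0.165 < 9.210, we do not reject H₀.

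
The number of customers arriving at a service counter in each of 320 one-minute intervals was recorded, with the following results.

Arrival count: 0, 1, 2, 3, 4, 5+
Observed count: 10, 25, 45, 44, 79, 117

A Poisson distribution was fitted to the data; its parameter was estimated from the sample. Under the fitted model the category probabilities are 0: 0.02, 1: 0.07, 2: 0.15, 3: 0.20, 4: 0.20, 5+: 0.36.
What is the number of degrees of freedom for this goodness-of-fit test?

There are k = 6 categories and 1 parameter estimated from the data, so df = 6 − 1 − 1 = 4.

4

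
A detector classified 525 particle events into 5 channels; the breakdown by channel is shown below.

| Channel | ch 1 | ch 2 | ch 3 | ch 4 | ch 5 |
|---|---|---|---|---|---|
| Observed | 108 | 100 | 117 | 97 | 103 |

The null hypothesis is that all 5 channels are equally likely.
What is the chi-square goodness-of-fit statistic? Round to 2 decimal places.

Expected count for each of the 5 categories: 525/5 = 105.
ch 1: (108 − 105)²/105 = 9/105 = 0.086
ch 2: (100 − 105)²/105 = 25/105 = 0.238
ch 3: (117 − 105)²/105 = 144/105 = 1.371
ch 4: (97 − 105)²/105 = 64/105 = 0.610
ch 5: (103 − 105)²/105 = 4/105 = 0.038
Sum = 2.34

2.34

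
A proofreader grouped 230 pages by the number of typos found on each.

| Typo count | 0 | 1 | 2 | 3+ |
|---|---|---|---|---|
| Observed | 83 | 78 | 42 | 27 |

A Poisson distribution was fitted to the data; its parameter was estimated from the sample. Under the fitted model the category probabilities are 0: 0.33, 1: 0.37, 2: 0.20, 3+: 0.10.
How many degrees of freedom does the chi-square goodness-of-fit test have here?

There are k = 4 categories and 1 parameter estimated from the data, so df = 4 − 1 − 1 = 2.

2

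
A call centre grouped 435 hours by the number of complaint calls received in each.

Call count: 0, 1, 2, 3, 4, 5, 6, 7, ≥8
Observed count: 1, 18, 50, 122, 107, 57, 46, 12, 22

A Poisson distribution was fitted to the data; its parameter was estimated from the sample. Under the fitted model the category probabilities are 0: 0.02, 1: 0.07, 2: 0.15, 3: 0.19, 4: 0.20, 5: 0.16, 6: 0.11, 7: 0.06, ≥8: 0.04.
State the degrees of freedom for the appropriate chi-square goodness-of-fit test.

There are k = 9 categories and 1 parameter estimated from the data, so df = 9 − 1 − 1 = 7.

7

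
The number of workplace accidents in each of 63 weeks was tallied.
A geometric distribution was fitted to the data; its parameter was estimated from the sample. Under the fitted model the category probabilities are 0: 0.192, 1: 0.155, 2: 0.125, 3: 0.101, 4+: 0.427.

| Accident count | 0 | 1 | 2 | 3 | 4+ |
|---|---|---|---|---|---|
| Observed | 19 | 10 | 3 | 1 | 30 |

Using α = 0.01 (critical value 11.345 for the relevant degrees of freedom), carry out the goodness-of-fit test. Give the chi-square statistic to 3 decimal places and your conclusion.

Expected counts E_i = n·p_i: 63×0.192 = 12.096, 63×0.155 = 9.765, 63×0.125 = 7.875, 63×0.101 = 6.363, 63×0.427 = 26.901.
χ² = (19−12.096)²/12.096 + (10−9.765)²/9.765 + (3−7.875)²/7.875 + (1−6.363)²/6.363 + (30−26.901)²/26.901
   = 3.9406 + 0.0057 + 3.0179 + 4.5202 + 0.3570
Sum = 11.841
df = 3. Since 11.841 > 11.345, we reject H₀.

11.841; reject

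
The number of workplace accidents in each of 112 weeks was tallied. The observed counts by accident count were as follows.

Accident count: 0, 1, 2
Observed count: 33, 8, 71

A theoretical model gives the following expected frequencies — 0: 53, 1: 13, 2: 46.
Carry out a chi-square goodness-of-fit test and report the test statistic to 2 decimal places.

23.06

cat         O        E   (O−E)²/E
0          33       53      7.547
1           8       13      1.923
2          71       46     13.587
Sum = 23.06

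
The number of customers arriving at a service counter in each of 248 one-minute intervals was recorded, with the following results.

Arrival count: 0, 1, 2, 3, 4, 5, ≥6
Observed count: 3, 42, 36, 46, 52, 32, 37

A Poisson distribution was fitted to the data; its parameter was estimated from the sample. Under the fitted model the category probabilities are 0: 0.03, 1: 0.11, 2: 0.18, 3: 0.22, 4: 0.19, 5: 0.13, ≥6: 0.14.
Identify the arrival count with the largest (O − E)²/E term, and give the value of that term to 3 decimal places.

Expected counts E_i = n·p_i: 248×0.03 = 7.44, 248×0.11 = 27.28, 248×0.18 = 44.64, 248×0.22 = 54.56, 248×0.19 = 47.12, 248×0.13 = 32.24, 248×0.14 = 34.72.
χ² = (3−7.44)²/7.44 + (42−27.28)²/27.28 + (36−44.64)²/44.64 + (46−54.56)²/54.56 + (52−47.12)²/47.12 + (32−32.24)²/32.24 + (37−34.72)²/34.72
   = 2.6497 + 7.9428 + 1.6723 + 1.3430 + 0.5054 + 0.0018 + 0.1497
The largest term is for 1: 7.943.

1, 7.943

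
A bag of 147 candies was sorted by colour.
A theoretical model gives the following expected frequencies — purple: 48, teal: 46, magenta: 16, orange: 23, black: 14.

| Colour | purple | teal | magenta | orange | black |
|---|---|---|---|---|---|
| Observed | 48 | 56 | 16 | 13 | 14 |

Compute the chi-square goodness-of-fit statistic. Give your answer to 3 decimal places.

χ² = (48−48)²/48 + (56−46)²/46 + (16−16)²/16 + (13−23)²/23 + (14−14)²/14
   = 0.0000 + 2.1739 + 0.0000 + 4.3478 + 0.0000
Sum = 6.522

6.522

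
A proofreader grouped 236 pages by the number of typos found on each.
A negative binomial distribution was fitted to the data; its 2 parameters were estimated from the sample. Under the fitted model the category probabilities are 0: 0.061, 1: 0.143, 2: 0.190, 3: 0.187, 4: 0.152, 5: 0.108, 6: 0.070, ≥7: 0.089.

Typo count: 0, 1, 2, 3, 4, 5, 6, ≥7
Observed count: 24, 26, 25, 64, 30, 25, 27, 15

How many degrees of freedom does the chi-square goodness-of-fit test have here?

There are k = 8 categories and 2 parameters estimated from the data, so df = 8 − 1 − 2 = 5.

5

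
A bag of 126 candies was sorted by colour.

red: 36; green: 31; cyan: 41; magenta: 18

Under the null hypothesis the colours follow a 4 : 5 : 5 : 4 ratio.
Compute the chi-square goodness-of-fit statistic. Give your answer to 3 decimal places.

7.343

Ratio total = 18. Expected counts: 126×4/18 = 28, 126×5/18 = 35, 126×5/18 = 35, 126×4/18 = 28.
χ² = (36−28)²/28 + (31−35)²/35 + (41−35)²/35 + (18−28)²/28
   = 2.2857 + 0.4571 + 1.0286 + 3.5714
Sum = 7.343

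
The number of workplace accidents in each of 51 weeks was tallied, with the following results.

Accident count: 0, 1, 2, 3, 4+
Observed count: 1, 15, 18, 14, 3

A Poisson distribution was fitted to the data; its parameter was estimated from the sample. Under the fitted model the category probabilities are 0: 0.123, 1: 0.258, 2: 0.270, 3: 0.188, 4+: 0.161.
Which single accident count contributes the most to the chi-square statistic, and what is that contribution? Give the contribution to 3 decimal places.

0, 4.432

Expected counts E_i = n·p_i: 51×0.123 = 6.273, 51×0.258 = 13.158, 51×0.270 = 13.77, 51×0.188 = 9.588, 51×0.161 = 8.211.
χ² = (1−6.273)²/6.273 + (15−13.158)²/13.158 + (18−13.77)²/13.77 + (14−9.588)²/9.588 + (3−8.211)²/8.211
   = 4.4324 + 0.2579 + 1.2994 + 2.0302 + 3.3071
The largest term is for 0: 4.432.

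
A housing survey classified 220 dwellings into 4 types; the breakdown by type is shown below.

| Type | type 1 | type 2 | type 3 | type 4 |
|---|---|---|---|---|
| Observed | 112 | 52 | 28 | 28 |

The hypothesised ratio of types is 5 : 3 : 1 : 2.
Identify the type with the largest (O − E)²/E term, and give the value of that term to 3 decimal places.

Ratio total = 11. Expected counts: 220×5/11 = 100, 220×3/11 = 60, 220×1/11 = 20, 220×2/11 = 40.
χ² = (112−100)²/100 + (52−60)²/60 + (28−20)²/20 + (28−40)²/40
   = 1.4400 + 1.0667 + 3.2000 + 3.6000
The largest term is for type 4: 3.600.

type 4, 3.600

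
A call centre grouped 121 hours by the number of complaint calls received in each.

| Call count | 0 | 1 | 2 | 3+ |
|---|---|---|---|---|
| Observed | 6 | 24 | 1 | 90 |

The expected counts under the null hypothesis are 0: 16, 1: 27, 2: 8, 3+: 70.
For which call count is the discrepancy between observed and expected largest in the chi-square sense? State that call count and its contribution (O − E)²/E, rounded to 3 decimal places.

0, 6.250

0: (6 − 16)²/16 = 100/16 = 6.2500
1: (24 − 27)²/27 = 9/27 = 0.3333
2: (1 − 8)²/8 = 49/8 = 6.1250
3+: (90 − 70)²/70 = 400/70 = 5.7143
The largest term is for 0: 6.250.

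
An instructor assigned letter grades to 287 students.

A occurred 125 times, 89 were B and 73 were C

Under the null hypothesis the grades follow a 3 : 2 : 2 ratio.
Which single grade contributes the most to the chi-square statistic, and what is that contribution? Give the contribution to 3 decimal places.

C, 0.988

Ratio total = 7. Expected counts: 287×3/7 = 123, 287×2/7 = 82, 287×2/7 = 82.
cat         O        E   (O−E)²/E
A         125      123     0.0325
B          89       82     0.5976
C          73       82     0.9878
The largest term is for C: 0.988.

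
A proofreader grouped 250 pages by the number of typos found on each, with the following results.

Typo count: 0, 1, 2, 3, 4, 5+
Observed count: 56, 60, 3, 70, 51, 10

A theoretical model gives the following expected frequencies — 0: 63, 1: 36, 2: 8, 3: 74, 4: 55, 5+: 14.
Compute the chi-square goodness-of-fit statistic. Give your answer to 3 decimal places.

0: (56 − 63)²/63 = 49/63 = 0.7778
1: (60 − 36)²/36 = 576/36 = 16.0000
2: (3 − 8)²/8 = 25/8 = 3.1250
3: (70 − 74)²/74 = 16/74 = 0.2162
4: (51 − 55)²/55 = 16/55 = 0.2909
5+: (10 − 14)²/14 = 16/14 = 1.1429
Sum = 21.553

21.553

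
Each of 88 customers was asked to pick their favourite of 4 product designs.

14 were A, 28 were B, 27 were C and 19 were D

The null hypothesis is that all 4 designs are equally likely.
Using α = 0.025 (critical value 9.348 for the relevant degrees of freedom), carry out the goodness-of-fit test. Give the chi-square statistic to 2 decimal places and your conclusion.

6.09; do not reject

Expected count for each of the 4 categories: 88/4 = 22.
χ² = (14−22)²/22 + (28−22)²/22 + (27−22)²/22 + (19−22)²/22
   = 2.909 + 1.636 + 1.136 + 0.409
Sum = 6.09
df = 3. Since 6.09 < 9.348, we do not reject H₀.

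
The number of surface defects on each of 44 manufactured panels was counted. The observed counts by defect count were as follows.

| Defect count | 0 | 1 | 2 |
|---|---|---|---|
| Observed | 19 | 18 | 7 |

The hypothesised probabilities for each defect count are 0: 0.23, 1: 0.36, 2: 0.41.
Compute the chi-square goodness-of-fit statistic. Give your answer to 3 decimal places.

14.843

Expected counts E_i = n·p_i: 44×0.23 = 10.12, 44×0.36 = 15.84, 44×0.41 = 18.04.
χ² = (19−10.12)²/10.12 + (18−15.84)²/15.84 + (7−18.04)²/18.04
   = 7.7919 + 0.2945 + 6.7562
Sum = 14.843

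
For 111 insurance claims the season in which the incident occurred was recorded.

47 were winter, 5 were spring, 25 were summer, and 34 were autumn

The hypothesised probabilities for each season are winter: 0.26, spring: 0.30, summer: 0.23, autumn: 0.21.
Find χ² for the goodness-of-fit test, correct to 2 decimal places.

Expected counts E_i = n·p_i: 111×0.26 = 28.86, 111×0.30 = 33.3, 111×0.23 = 25.53, 111×0.21 = 23.31.
cat         O        E   (O−E)²/E
winter     47    28.86     11.402
spring      5     33.3     24.051
summer     25    25.53      0.011
autumn     34    23.31      4.902
Sum = 40.37

40.37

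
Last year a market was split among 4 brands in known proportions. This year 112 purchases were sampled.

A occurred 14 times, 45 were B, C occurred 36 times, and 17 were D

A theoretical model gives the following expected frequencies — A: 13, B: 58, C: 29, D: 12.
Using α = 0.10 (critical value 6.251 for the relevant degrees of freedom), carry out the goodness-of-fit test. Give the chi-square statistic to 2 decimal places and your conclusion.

A: (14 − 13)²/13 = 1/13 = 0.077
B: (45 − 58)²/58 = 169/58 = 2.914
C: (36 − 29)²/29 = 49/29 = 1.690
D: (17 − 12)²/12 = 25/12 = 2.083
Sum = 6.76
df = 3. Since 6.76 > 6.251, we reject H₀.

6.76; reject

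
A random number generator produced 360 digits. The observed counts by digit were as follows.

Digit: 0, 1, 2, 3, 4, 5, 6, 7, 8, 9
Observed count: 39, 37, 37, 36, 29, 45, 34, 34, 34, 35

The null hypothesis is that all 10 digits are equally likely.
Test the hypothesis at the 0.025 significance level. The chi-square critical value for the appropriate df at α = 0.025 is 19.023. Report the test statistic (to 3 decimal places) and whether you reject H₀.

4.278; do not reject

Under H₀ each category has probability 1/10, so each expected count is 360/10 = 36.
χ² = (39−36)²/36 + (37−36)²/36 + (37−36)²/36 + (36−36)²/36 + (29−36)²/36 + (45−36)²/36 + (34−36)²/36 + (34−36)²/36 + (34−36)²/36 + (35−36)²/36
   = 0.2500 + 0.0278 + 0.0278 + 0.0000 + 1.3611 + 2.2500 + 0.1111 + 0.1111 + 0.1111 + 0.0278
Sum = 4.278
df = 9. Since 4.278 < 19.023, we do not reject H₀.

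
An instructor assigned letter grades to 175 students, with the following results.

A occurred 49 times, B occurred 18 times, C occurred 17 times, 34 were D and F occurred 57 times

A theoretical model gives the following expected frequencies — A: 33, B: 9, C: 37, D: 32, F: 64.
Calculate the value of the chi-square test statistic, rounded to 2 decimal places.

28.46

A: (49 − 33)²/33 = 256/33 = 7.758
B: (18 − 9)²/9 = 81/9 = 9.000
C: (17 − 37)²/37 = 400/37 = 10.811
D: (34 − 32)²/32 = 4/32 = 0.125
F: (57 − 64)²/64 = 49/64 = 0.766
Sum = 28.46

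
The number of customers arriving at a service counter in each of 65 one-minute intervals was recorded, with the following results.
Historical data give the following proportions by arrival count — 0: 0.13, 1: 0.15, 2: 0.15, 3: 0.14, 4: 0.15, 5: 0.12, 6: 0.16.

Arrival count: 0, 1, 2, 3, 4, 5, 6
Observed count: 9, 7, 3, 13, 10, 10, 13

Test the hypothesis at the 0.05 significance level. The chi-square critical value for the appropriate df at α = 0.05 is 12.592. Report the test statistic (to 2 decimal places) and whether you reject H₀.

8.43; do not reject

Expected counts E_i = n·p_i: 65×0.13 = 8.45, 65×0.15 = 9.75, 65×0.15 = 9.75, 65×0.14 = 9.1, 65×0.15 = 9.75, 65×0.12 = 7.8, 65×0.16 = 10.4.
cat         O        E   (O−E)²/E
0           9     8.45      0.036
1           7     9.75      0.776
2           3     9.75      4.673
3          13      9.1      1.671
4          10     9.75      0.006
5          10      7.8      0.621
6          13     10.4      0.650
Sum = 8.43
df = 6. Since 8.43 < 12.592, we do not reject H₀.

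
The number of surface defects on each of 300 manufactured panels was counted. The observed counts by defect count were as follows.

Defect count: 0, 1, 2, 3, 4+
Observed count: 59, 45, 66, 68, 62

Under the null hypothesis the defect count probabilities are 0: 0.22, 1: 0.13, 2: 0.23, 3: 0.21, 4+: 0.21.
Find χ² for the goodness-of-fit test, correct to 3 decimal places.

2.209

Expected counts E_i = n·p_i: 300×0.22 = 66, 300×0.13 = 39, 300×0.23 = 69, 300×0.21 = 63, 300×0.21 = 63.
χ² = (59−66)²/66 + (45−39)²/39 + (66−69)²/69 + (68−63)²/63 + (62−63)²/63
   = 0.7424 + 0.9231 + 0.1304 + 0.3968 + 0.0159
Sum = 2.209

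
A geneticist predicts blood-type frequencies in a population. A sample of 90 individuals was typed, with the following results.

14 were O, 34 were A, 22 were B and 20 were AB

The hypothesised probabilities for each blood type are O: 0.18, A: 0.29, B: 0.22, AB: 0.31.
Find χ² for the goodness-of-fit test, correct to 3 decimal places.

Expected counts E_i = n·p_i: 90×0.18 = 16.2, 90×0.29 = 26.1, 90×0.22 = 19.8, 90×0.31 = 27.9.
O: (14 − 16.2)²/16.2 = 4.84/16.2 = 0.2988
A: (34 − 26.1)²/26.1 = 62.41/26.1 = 2.3912
B: (22 − 19.8)²/19.8 = 4.84/19.8 = 0.2444
AB: (20 − 27.9)²/27.9 = 62.41/27.9 = 2.2369
Sum = 5.171

5.171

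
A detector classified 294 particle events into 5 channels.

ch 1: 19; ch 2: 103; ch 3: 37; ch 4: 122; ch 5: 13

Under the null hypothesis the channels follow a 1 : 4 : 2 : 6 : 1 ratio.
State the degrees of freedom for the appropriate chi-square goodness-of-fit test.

4

There are k = 5 categories and no parameters were estimated from the data, so df = 5 − 1 = 4.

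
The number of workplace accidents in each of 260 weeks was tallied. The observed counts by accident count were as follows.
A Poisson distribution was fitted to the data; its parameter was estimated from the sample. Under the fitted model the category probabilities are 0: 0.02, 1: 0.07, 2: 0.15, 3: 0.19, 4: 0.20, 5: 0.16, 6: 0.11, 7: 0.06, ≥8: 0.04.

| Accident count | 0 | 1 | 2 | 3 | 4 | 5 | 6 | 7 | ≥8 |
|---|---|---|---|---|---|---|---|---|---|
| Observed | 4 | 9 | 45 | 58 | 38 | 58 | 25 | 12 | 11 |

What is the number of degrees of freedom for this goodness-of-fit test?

There are k = 9 categories and 1 parameter estimated from the data, so df = 9 − 1 − 1 = 7.

7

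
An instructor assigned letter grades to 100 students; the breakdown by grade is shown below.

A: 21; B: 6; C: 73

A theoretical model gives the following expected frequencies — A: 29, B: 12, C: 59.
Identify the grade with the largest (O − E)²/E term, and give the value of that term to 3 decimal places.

χ² = (21−29)²/29 + (6−12)²/12 + (73−59)²/59
   = 2.2069 + 3.0000 + 3.3220
The largest term is for C: 3.322.

C, 3.322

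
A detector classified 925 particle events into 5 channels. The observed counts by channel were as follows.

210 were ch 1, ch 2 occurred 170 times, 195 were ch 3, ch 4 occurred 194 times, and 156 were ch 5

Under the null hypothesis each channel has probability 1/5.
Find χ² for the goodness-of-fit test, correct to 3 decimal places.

10.119

Under H₀ each category has probability 1/5, so each expected count is 925/5 = 185.
cat         O        E   (O−E)²/E
ch 1      210      185     3.3784
ch 2      170      185     1.2162
ch 3      195      185     0.5405
ch 4      194      185     0.4378
ch 5      156      185     4.5459
Sum = 10.119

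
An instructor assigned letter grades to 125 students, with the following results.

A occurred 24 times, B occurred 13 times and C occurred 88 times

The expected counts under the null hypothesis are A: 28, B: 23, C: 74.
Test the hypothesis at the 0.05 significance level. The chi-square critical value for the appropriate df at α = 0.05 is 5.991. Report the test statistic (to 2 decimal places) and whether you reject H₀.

7.57; reject

cat         O        E   (O−E)²/E
A          24       28      0.571
B          13       23      4.348
C          88       74      2.649
Sum = 7.57
df = 2. Since 7.57 > 5.991, we reject H₀.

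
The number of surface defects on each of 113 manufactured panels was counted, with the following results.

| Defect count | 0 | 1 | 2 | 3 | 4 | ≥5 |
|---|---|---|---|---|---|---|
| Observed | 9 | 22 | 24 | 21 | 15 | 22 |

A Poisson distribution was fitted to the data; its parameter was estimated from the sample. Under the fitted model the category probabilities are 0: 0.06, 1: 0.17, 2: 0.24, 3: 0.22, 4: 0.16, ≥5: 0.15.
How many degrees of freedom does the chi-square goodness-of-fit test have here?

4

There are k = 6 categories and 1 parameter estimated from the data, so df = 6 − 1 − 1 = 4.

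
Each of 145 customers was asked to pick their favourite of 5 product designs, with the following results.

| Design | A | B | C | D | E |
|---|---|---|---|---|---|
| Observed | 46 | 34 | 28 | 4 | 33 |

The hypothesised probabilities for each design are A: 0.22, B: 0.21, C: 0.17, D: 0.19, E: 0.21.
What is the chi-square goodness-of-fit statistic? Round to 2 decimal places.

Expected counts E_i = n·p_i: 145×0.22 = 31.9, 145×0.21 = 30.45, 145×0.17 = 24.65, 145×0.19 = 27.55, 145×0.21 = 30.45.
χ² = (46−31.9)²/31.9 + (34−30.45)²/30.45 + (28−24.65)²/24.65 + (4−27.55)²/27.55 + (33−30.45)²/30.45
   = 6.232 + 0.414 + 0.455 + 20.131 + 0.214
Sum = 27.45

27.45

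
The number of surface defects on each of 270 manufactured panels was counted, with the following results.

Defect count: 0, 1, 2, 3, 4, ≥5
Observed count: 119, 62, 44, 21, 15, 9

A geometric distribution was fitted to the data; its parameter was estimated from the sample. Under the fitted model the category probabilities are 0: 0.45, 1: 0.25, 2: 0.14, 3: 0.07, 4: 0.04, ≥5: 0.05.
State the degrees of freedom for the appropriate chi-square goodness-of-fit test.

4

There are k = 6 categories and 1 parameter estimated from the data, so df = 6 − 1 − 1 = 4.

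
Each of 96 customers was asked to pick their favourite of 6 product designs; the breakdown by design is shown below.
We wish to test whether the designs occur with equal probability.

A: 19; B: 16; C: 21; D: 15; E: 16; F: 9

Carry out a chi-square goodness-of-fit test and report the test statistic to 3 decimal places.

5.250

Expected count for each of the 6 categories: 96/6 = 16.
χ² = (19−16)²/16 + (16−16)²/16 + (21−16)²/16 + (15−16)²/16 + (16−16)²/16 + (9−16)²/16
   = 0.5625 + 0.0000 + 1.5625 + 0.0625 + 0.0000 + 3.0625
Sum = 5.250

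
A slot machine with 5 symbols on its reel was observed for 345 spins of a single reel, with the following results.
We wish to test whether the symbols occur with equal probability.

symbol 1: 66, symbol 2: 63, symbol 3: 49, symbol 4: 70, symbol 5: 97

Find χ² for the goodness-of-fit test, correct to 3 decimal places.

Expected count for each of the 5 categories: 345/5 = 69.
χ² = (66−69)²/69 + (63−69)²/69 + (49−69)²/69 + (70−69)²/69 + (97−69)²/69
   = 0.1304 + 0.5217 + 5.7971 + 0.0145 + 11.3623
Sum = 17.826

17.826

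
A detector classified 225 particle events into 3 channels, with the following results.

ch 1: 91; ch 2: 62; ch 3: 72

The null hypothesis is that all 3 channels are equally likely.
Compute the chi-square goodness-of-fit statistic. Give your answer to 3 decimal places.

5.787

Under H₀ each category has probability 1/3, so each expected count is 225/3 = 75.
cat         O        E   (O−E)²/E
ch 1       91       75     3.4133
ch 2       62       75     2.2533
ch 3       72       75     0.1200
Sum = 5.787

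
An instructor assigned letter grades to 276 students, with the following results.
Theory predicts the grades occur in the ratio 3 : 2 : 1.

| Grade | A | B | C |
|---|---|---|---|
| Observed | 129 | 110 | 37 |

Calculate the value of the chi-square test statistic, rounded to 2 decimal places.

5.87

Ratio total = 6. Expected counts: 276×3/6 = 138, 276×2/6 = 92, 276×1/6 = 46.
χ² = (129−138)²/138 + (110−92)²/92 + (37−46)²/46
   = 0.587 + 3.522 + 1.761
Sum = 5.87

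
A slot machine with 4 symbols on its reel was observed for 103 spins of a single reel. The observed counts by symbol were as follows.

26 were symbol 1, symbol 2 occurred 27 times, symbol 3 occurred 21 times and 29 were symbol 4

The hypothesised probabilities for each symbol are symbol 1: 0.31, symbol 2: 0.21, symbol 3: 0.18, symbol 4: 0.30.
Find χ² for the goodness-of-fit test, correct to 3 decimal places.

Expected counts E_i = n·p_i: 103×0.31 = 31.93, 103×0.21 = 21.63, 103×0.18 = 18.54, 103×0.30 = 30.9.
symbol 1: (26 − 31.93)²/31.93 = 35.1649/31.93 = 1.1013
symbol 2: (27 − 21.63)²/21.63 = 28.8369/21.63 = 1.3332
symbol 3: (21 − 18.54)²/18.54 = 6.0516/18.54 = 0.3264
symbol 4: (29 − 30.9)²/30.9 = 3.61/30.9 = 0.1168
Sum = 2.878

2.878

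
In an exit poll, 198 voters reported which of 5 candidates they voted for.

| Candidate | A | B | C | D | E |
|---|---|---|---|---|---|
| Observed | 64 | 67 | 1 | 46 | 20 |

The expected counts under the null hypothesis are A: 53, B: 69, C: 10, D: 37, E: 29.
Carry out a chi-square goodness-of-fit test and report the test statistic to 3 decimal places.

15.423

χ² = (64−53)²/53 + (67−69)²/69 + (1−10)²/10 + (46−37)²/37 + (20−29)²/29
   = 2.2830 + 0.0580 + 8.1000 + 2.1892 + 2.7931
Sum = 15.423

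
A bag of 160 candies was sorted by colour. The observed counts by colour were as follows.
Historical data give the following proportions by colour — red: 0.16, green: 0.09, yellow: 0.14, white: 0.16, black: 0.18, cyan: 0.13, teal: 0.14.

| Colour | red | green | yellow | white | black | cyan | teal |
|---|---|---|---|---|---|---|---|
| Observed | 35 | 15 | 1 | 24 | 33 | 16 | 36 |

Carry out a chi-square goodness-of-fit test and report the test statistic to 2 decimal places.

Expected counts E_i = n·p_i: 160×0.16 = 25.6, 160×0.09 = 14.4, 160×0.14 = 22.4, 160×0.16 = 25.6, 160×0.18 = 28.8, 160×0.13 = 20.8, 160×0.14 = 22.4.
χ² = (35−25.6)²/25.6 + (15−14.4)²/14.4 + (1−22.4)²/22.4 + (24−25.6)²/25.6 + (33−28.8)²/28.8 + (16−20.8)²/20.8 + (36−22.4)²/22.4
   = 3.452 + 0.025 + 20.445 + 0.100 + 0.613 + 1.108 + 8.257
Sum = 34.00

34.00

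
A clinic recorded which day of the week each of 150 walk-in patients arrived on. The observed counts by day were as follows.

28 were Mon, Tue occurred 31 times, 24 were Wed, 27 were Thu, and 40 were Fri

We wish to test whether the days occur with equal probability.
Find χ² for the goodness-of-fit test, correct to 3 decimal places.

5.000

Under H₀ each category has probability 1/5, so each expected count is 150/5 = 30.
cat         O        E   (O−E)²/E
Mon        28       30     0.1333
Tue        31       30     0.0333
Wed        24       30     1.2000
Thu        27       30     0.3000
Fri        40       30     3.3333
Sum = 5.000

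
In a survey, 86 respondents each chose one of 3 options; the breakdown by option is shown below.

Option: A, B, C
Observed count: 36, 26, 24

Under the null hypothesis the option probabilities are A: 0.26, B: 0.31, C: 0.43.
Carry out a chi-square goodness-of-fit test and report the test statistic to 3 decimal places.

Expected counts E_i = n·p_i: 86×0.26 = 22.36, 86×0.31 = 26.66, 86×0.43 = 36.98.
A: (36 − 22.36)²/22.36 = 186.0496/22.36 = 8.3206
B: (26 − 26.66)²/26.66 = 0.4356/26.66 = 0.0163
C: (24 − 36.98)²/36.98 = 168.4804/36.98 = 4.5560
Sum = 12.893

12.893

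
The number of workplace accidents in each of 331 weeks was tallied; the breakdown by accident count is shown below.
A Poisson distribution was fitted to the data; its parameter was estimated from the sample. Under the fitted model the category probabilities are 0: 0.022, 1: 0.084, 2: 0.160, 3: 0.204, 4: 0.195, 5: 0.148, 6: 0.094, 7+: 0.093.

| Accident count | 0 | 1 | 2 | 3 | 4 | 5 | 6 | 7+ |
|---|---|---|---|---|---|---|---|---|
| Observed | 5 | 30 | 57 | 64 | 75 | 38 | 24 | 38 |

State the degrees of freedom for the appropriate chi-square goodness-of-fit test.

6

There are k = 8 categories and 1 parameter estimated from the data, so df = 8 − 1 − 1 = 6.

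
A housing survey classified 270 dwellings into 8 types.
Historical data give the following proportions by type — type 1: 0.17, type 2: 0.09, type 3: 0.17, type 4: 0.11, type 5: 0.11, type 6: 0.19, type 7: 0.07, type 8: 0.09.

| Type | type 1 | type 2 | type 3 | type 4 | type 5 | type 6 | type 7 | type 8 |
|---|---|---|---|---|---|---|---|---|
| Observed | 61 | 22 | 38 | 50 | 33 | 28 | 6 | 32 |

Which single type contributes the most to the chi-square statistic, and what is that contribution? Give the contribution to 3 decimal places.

Expected counts E_i = n·p_i: 270×0.17 = 45.9, 270×0.09 = 24.3, 270×0.17 = 45.9, 270×0.11 = 29.7, 270×0.11 = 29.7, 270×0.19 = 51.3, 270×0.07 = 18.9, 270×0.09 = 24.3.
type 1: (61 − 45.9)²/45.9 = 228.01/45.9 = 4.9675
type 2: (22 − 24.3)²/24.3 = 5.29/24.3 = 0.2177
type 3: (38 − 45.9)²/45.9 = 62.41/45.9 = 1.3597
type 4: (50 − 29.7)²/29.7 = 412.09/29.7 = 13.8751
type 5: (33 − 29.7)²/29.7 = 10.89/29.7 = 0.3667
type 6: (28 − 51.3)²/51.3 = 542.89/51.3 = 10.5827
type 7: (6 − 18.9)²/18.9 = 166.41/18.9 = 8.8048
type 8: (32 − 24.3)²/24.3 = 59.29/24.3 = 2.4399
The largest term is for type 4: 13.875.

type 4, 13.875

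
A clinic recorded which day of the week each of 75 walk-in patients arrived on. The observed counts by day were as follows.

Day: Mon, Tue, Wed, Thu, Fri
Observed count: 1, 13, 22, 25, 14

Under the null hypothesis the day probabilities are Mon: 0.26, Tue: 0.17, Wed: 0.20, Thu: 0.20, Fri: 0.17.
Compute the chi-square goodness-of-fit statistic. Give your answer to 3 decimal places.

Expected counts E_i = n·p_i: 75×0.26 = 19.5, 75×0.17 = 12.75, 75×0.20 = 15, 75×0.20 = 15, 75×0.17 = 12.75.
Mon: (1 − 19.5)²/19.5 = 342.25/19.5 = 17.5513
Tue: (13 − 12.75)²/12.75 = 0.0625/12.75 = 0.0049
Wed: (22 − 15)²/15 = 49/15 = 3.2667
Thu: (25 − 15)²/15 = 100/15 = 6.6667
Fri: (14 − 12.75)²/12.75 = 1.5625/12.75 = 0.1225
Sum = 27.612

27.612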